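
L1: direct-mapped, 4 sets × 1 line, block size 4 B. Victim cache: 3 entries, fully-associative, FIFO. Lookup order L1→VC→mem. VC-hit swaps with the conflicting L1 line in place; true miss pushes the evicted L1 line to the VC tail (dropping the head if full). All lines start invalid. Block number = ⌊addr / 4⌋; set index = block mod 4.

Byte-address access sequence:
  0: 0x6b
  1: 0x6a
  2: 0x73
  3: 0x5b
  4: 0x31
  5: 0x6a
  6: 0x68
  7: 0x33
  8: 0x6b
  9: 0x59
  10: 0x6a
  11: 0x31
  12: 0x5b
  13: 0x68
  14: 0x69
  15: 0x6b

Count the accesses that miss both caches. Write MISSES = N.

#0 0x6b→b26/s2 MISS; vc=[]
#1 0x6a→b26/s2 L1-HIT; vc=[]
#2 0x73→b28/s0 MISS; vc=[]
#3 0x5b→b22/s2 MISS; vc=[26]
#4 0x31→b12/s0 MISS; vc=[26,28]
#5 0x6a→b26/s2 VC-HIT; vc=[22,28]
#6 0x68→b26/s2 L1-HIT; vc=[22,28]
#7 0x33→b12/s0 L1-HIT; vc=[22,28]
#8 0x6b→b26/s2 L1-HIT; vc=[22,28]
#9 0x59→b22/s2 VC-HIT; vc=[26,28]
#10 0x6a→b26/s2 VC-HIT; vc=[22,28]
#11 0x31→b12/s0 L1-HIT; vc=[22,28]
#12 0x5b→b22/s2 VC-HIT; vc=[26,28]
#13 0x68→b26/s2 VC-HIT; vc=[22,28]
#14 0x69→b26/s2 L1-HIT; vc=[22,28]
#15 0x6b→b26/s2 L1-HIT; vc=[22,28]

MISSES = 4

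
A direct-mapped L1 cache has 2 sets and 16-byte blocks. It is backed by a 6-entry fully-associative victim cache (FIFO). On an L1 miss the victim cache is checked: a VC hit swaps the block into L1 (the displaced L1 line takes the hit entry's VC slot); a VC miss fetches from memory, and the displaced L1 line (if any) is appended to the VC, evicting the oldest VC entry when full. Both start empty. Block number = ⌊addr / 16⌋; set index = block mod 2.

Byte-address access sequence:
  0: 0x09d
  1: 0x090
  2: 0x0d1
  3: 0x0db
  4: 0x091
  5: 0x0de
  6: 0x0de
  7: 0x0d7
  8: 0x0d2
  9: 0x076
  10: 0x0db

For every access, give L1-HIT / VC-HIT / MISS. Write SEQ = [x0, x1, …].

SEQ = [MISS, L1-HIT, MISS, L1-HIT, VC-HIT, VC-HIT, L1-HIT, L1-HIT, L1-HIT, MISS, VC-HIT]

#0 0x9d→b9/s1 MISS; vc=[]
#1 0x90→b9/s1 L1-HIT; vc=[]
#2 0xd1→b13/s1 MISS; vc=[9]
#3 0xdb→b13/s1 L1-HIT; vc=[9]
#4 0x91→b9/s1 VC-HIT; vc=[13]
#5 0xde→b13/s1 VC-HIT; vc=[9]
#6 0xde→b13/s1 L1-HIT; vc=[9]
#7 0xd7→b13/s1 L1-HIT; vc=[9]
#8 0xd2→b13/s1 L1-HIT; vc=[9]
#9 0x76→b7/s1 MISS; vc=[9,13]
#10 0xdb→b13/s1 VC-HIT; vc=[9,7]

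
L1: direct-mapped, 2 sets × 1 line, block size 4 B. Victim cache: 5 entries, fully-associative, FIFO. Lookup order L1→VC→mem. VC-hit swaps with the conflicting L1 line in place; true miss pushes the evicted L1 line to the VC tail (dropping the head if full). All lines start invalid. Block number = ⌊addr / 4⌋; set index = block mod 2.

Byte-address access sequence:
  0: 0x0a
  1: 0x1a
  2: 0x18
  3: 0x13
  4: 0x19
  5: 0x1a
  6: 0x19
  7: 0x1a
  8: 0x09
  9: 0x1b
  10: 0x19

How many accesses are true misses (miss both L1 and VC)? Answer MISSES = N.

MISSES = 3

0: 0xa (blk 2, set 0) → MISS  vc=[]
1: 0x1a (blk 6, set 0) → MISS  vc=[2]
2: 0x18 (blk 6, set 0) → L1-HIT  vc=[2]
3: 0x13 (blk 4, set 0) → MISS  vc=[2, 6]
4: 0x19 (blk 6, set 0) → VC-HIT  vc=[2, 4]
5: 0x1a (blk 6, set 0) → L1-HIT  vc=[2, 4]
6: 0x19 (blk 6, set 0) → L1-HIT  vc=[2, 4]
7: 0x1a (blk 6, set 0) → L1-HIT  vc=[2, 4]
8: 0x9 (blk 2, set 0) → VC-HIT  vc=[6, 4]
9: 0x1b (blk 6, set 0) → VC-HIT  vc=[2, 4]
10: 0x19 (blk 6, set 0) → L1-HIT  vc=[2, 4]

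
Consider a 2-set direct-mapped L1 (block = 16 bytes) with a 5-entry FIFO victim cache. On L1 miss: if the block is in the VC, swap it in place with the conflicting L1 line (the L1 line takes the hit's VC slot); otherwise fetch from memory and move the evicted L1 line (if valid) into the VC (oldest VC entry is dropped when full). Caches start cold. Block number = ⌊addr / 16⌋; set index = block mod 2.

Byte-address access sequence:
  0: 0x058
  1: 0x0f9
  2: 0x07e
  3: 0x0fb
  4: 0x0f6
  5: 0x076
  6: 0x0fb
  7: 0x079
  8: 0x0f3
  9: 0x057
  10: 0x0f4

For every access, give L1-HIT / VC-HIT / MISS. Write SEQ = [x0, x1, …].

SEQ = [MISS, MISS, MISS, VC-HIT, L1-HIT, VC-HIT, VC-HIT, VC-HIT, VC-HIT, VC-HIT, VC-HIT]

  [0] addr=0x58 blk=5 s=1: MISS | VC []
  [1] addr=0xf9 blk=15 s=1: MISS | VC [5]
  [2] addr=0x7e blk=7 s=1: MISS | VC [5, 15]
  [3] addr=0xfb blk=15 s=1: VC-HIT | VC [5, 7]
  [4] addr=0xf6 blk=15 s=1: L1-HIT | VC [5, 7]
  [5] addr=0x76 blk=7 s=1: VC-HIT | VC [5, 15]
  [6] addr=0xfb blk=15 s=1: VC-HIT | VC [5, 7]
  [7] addr=0x79 blk=7 s=1: VC-HIT | VC [5, 15]
  [8] addr=0xf3 blk=15 s=1: VC-HIT | VC [5, 7]
  [9] addr=0x57 blk=5 s=1: VC-HIT | VC [15, 7]
  [10] addr=0xf4 blk=15 s=1: VC-HIT | VC [5, 7]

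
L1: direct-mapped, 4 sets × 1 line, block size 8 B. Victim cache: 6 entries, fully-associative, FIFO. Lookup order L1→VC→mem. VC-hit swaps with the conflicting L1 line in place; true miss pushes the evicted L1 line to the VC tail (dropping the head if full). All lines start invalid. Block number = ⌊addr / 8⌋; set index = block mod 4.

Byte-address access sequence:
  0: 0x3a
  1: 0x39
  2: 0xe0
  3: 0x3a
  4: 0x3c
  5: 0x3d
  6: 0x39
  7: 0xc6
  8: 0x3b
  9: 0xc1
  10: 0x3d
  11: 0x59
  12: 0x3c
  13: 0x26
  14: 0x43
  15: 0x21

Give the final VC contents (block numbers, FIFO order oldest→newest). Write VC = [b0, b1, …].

0: 0x3a (blk 7, set 3) → MISS  vc=[]
1: 0x39 (blk 7, set 3) → L1-HIT  vc=[]
2: 0xe0 (blk 28, set 0) → MISS  vc=[]
3: 0x3a (blk 7, set 3) → L1-HIT  vc=[]
4: 0x3c (blk 7, set 3) → L1-HIT  vc=[]
5: 0x3d (blk 7, set 3) → L1-HIT  vc=[]
6: 0x39 (blk 7, set 3) → L1-HIT  vc=[]
7: 0xc6 (blk 24, set 0) → MISS  vc=[28]
8: 0x3b (blk 7, set 3) → L1-HIT  vc=[28]
9: 0xc1 (blk 24, set 0) → L1-HIT  vc=[28]
10: 0x3d (blk 7, set 3) → L1-HIT  vc=[28]
11: 0x59 (blk 11, set 3) → MISS  vc=[28, 7]
12: 0x3c (blk 7, set 3) → VC-HIT  vc=[28, 11]
13: 0x26 (blk 4, set 0) → MISS  vc=[28, 11, 24]
14: 0x43 (blk 8, set 0) → MISS  vc=[28, 11, 24, 4]
15: 0x21 (blk 4, set 0) → VC-HIT  vc=[28, 11, 24, 8]

VC = [28, 11, 24, 8]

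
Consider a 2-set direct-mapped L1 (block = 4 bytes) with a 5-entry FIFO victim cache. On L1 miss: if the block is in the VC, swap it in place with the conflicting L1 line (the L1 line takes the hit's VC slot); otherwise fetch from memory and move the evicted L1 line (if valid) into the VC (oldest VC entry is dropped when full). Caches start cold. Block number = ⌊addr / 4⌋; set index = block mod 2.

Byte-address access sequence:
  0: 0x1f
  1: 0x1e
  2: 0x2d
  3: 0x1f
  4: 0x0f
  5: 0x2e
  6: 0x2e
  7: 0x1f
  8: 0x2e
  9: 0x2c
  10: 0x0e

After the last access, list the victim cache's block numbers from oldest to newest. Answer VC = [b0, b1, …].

#0 0x1f→b7/s1 MISS; vc=[]
#1 0x1e→b7/s1 L1-HIT; vc=[]
#2 0x2d→b11/s1 MISS; vc=[7]
#3 0x1f→b7/s1 VC-HIT; vc=[11]
#4 0xf→b3/s1 MISS; vc=[11,7]
#5 0x2e→b11/s1 VC-HIT; vc=[3,7]
#6 0x2e→b11/s1 L1-HIT; vc=[3,7]
#7 0x1f→b7/s1 VC-HIT; vc=[3,11]
#8 0x2e→b11/s1 VC-HIT; vc=[3,7]
#9 0x2c→b11/s1 L1-HIT; vc=[3,7]
#10 0xe→b3/s1 VC-HIT; vc=[11,7]

VC = [11, 7]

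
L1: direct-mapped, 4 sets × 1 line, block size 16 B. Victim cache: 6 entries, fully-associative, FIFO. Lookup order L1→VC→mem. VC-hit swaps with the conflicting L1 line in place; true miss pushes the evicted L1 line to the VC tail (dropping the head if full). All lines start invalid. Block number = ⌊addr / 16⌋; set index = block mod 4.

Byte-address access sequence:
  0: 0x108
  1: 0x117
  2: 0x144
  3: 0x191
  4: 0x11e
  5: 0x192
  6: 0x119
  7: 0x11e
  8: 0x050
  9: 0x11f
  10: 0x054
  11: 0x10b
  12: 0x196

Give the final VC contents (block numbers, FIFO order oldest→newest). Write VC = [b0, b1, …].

#0 0x108→b16/s0 MISS; vc=[]
#1 0x117→b17/s1 MISS; vc=[]
#2 0x144→b20/s0 MISS; vc=[16]
#3 0x191→b25/s1 MISS; vc=[16,17]
#4 0x11e→b17/s1 VC-HIT; vc=[16,25]
#5 0x192→b25/s1 VC-HIT; vc=[16,17]
#6 0x119→b17/s1 VC-HIT; vc=[16,25]
#7 0x11e→b17/s1 L1-HIT; vc=[16,25]
#8 0x50→b5/s1 MISS; vc=[16,25,17]
#9 0x11f→b17/s1 VC-HIT; vc=[16,25,5]
#10 0x54→b5/s1 VC-HIT; vc=[16,25,17]
#11 0x10b→b16/s0 VC-HIT; vc=[20,25,17]
#12 0x196→b25/s1 VC-HIT; vc=[20,5,17]

VC = [20, 5, 17]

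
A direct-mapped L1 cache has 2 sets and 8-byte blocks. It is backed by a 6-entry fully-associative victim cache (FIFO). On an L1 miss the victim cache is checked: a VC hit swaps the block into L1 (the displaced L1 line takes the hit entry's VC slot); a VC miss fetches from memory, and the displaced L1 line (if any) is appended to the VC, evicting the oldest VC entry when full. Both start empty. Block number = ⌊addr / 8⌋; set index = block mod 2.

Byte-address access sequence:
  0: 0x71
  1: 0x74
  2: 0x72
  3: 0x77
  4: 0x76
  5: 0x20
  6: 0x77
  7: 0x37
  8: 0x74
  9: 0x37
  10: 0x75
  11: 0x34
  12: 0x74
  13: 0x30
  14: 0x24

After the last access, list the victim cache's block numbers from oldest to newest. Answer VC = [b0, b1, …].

VC = [6, 14]

  [0] addr=0x71 blk=14 s=0: MISS | VC []
  [1] addr=0x74 blk=14 s=0: L1-HIT | VC []
  [2] addr=0x72 blk=14 s=0: L1-HIT | VC []
  [3] addr=0x77 blk=14 s=0: L1-HIT | VC []
  [4] addr=0x76 blk=14 s=0: L1-HIT | VC []
  [5] addr=0x20 blk=4 s=0: MISS | VC [14]
  [6] addr=0x77 blk=14 s=0: VC-HIT | VC [4]
  [7] addr=0x37 blk=6 s=0: MISS | VC [4, 14]
  [8] addr=0x74 blk=14 s=0: VC-HIT | VC [4, 6]
  [9] addr=0x37 blk=6 s=0: VC-HIT | VC [4, 14]
  [10] addr=0x75 blk=14 s=0: VC-HIT | VC [4, 6]
  [11] addr=0x34 blk=6 s=0: VC-HIT | VC [4, 14]
  [12] addr=0x74 blk=14 s=0: VC-HIT | VC [4, 6]
  [13] addr=0x30 blk=6 s=0: VC-HIT | VC [4, 14]
  [14] addr=0x24 blk=4 s=0: VC-HIT | VC [6, 14]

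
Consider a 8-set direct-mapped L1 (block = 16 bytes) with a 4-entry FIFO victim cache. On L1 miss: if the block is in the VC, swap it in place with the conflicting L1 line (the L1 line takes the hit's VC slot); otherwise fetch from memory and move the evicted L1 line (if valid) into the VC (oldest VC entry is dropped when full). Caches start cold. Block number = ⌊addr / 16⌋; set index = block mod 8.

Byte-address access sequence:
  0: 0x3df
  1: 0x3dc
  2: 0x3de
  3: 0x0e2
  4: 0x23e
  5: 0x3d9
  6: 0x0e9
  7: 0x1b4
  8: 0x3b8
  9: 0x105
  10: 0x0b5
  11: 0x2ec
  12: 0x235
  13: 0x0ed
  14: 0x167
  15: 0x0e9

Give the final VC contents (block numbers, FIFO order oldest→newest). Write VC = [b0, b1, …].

0: 0x3df (blk 61, set 5) → MISS  vc=[]
1: 0x3dc (blk 61, set 5) → L1-HIT  vc=[]
2: 0x3de (blk 61, set 5) → L1-HIT  vc=[]
3: 0xe2 (blk 14, set 6) → MISS  vc=[]
4: 0x23e (blk 35, set 3) → MISS  vc=[]
5: 0x3d9 (blk 61, set 5) → L1-HIT  vc=[]
6: 0xe9 (blk 14, set 6) → L1-HIT  vc=[]
7: 0x1b4 (blk 27, set 3) → MISS  vc=[35]
8: 0x3b8 (blk 59, set 3) → MISS  vc=[35, 27]
9: 0x105 (blk 16, set 0) → MISS  vc=[35, 27]
10: 0xb5 (blk 11, set 3) → MISS  vc=[35, 27, 59]
11: 0x2ec (blk 46, set 6) → MISS  vc=[35, 27, 59, 14]
12: 0x235 (blk 35, set 3) → VC-HIT  vc=[11, 27, 59, 14]
13: 0xed (blk 14, set 6) → VC-HIT  vc=[11, 27, 59, 46]
14: 0x167 (blk 22, set 6) → MISS  vc=[27, 59, 46, 14]
15: 0xe9 (blk 14, set 6) → VC-HIT  vc=[27, 59, 46, 22]

VC = [27, 59, 46, 22]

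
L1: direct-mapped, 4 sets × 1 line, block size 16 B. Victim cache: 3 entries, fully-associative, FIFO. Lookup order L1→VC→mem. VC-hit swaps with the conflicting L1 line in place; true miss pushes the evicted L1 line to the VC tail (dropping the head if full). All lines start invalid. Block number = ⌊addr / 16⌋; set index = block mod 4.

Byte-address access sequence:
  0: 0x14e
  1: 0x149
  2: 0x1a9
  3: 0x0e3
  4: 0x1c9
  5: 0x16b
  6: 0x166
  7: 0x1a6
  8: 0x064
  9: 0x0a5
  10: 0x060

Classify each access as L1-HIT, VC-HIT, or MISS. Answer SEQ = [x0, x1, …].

SEQ = [MISS, L1-HIT, MISS, MISS, MISS, MISS, L1-HIT, VC-HIT, MISS, MISS, VC-HIT]

#0 0x14e→b20/s0 MISS; vc=[]
#1 0x149→b20/s0 L1-HIT; vc=[]
#2 0x1a9→b26/s2 MISS; vc=[]
#3 0xe3→b14/s2 MISS; vc=[26]
#4 0x1c9→b28/s0 MISS; vc=[26,20]
#5 0x16b→b22/s2 MISS; vc=[26,20,14]
#6 0x166→b22/s2 L1-HIT; vc=[26,20,14]
#7 0x1a6→b26/s2 VC-HIT; vc=[22,20,14]
#8 0x64→b6/s2 MISS; vc=[20,14,26]
#9 0xa5→b10/s2 MISS; vc=[14,26,6]
#10 0x60→b6/s2 VC-HIT; vc=[14,26,10]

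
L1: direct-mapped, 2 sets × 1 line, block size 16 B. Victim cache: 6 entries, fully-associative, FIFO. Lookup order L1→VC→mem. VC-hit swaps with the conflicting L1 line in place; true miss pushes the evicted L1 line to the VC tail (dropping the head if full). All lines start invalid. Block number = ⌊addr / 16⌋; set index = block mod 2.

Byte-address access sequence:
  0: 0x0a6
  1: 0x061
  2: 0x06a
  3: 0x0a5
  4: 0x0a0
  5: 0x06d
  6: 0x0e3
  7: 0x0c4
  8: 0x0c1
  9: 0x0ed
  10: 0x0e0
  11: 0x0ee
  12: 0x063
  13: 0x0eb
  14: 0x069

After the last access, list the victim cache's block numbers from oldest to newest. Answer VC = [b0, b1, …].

#0 0xa6→b10/s0 MISS; vc=[]
#1 0x61→b6/s0 MISS; vc=[10]
#2 0x6a→b6/s0 L1-HIT; vc=[10]
#3 0xa5→b10/s0 VC-HIT; vc=[6]
#4 0xa0→b10/s0 L1-HIT; vc=[6]
#5 0x6d→b6/s0 VC-HIT; vc=[10]
#6 0xe3→b14/s0 MISS; vc=[10,6]
#7 0xc4→b12/s0 MISS; vc=[10,6,14]
#8 0xc1→b12/s0 L1-HIT; vc=[10,6,14]
#9 0xed→b14/s0 VC-HIT; vc=[10,6,12]
#10 0xe0→b14/s0 L1-HIT; vc=[10,6,12]
#11 0xee→b14/s0 L1-HIT; vc=[10,6,12]
#12 0x63→b6/s0 VC-HIT; vc=[10,14,12]
#13 0xeb→b14/s0 VC-HIT; vc=[10,6,12]
#14 0x69→b6/s0 VC-HIT; vc=[10,14,12]

VC = [10, 14, 12]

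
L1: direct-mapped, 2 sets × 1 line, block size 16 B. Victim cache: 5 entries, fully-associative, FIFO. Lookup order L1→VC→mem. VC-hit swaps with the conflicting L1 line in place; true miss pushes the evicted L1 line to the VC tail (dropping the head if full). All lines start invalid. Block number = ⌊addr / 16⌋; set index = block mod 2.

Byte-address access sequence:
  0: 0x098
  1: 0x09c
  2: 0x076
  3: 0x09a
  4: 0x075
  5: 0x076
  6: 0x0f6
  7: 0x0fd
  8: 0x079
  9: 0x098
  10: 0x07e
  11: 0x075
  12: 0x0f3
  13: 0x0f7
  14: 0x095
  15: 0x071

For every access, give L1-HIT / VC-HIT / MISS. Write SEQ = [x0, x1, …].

0: 0x98 (blk 9, set 1) → MISS  vc=[]
1: 0x9c (blk 9, set 1) → L1-HIT  vc=[]
2: 0x76 (blk 7, set 1) → MISS  vc=[9]
3: 0x9a (blk 9, set 1) → VC-HIT  vc=[7]
4: 0x75 (blk 7, set 1) → VC-HIT  vc=[9]
5: 0x76 (blk 7, set 1) → L1-HIT  vc=[9]
6: 0xf6 (blk 15, set 1) → MISS  vc=[9, 7]
7: 0xfd (blk 15, set 1) → L1-HIT  vc=[9, 7]
8: 0x79 (blk 7, set 1) → VC-HIT  vc=[9, 15]
9: 0x98 (blk 9, set 1) → VC-HIT  vc=[7, 15]
10: 0x7e (blk 7, set 1) → VC-HIT  vc=[9, 15]
11: 0x75 (blk 7, set 1) → L1-HIT  vc=[9, 15]
12: 0xf3 (blk 15, set 1) → VC-HIT  vc=[9, 7]
13: 0xf7 (blk 15, set 1) → L1-HIT  vc=[9, 7]
14: 0x95 (blk 9, set 1) → VC-HIT  vc=[15, 7]
15: 0x71 (blk 7, set 1) → VC-HIT  vc=[15, 9]

SEQ = [MISS, L1-HIT, MISS, VC-HIT, VC-HIT, L1-HIT, MISS, L1-HIT, VC-HIT, VC-HIT, VC-HIT, L1-HIT, VC-HIT, L1-HIT, VC-HIT, VC-HIT]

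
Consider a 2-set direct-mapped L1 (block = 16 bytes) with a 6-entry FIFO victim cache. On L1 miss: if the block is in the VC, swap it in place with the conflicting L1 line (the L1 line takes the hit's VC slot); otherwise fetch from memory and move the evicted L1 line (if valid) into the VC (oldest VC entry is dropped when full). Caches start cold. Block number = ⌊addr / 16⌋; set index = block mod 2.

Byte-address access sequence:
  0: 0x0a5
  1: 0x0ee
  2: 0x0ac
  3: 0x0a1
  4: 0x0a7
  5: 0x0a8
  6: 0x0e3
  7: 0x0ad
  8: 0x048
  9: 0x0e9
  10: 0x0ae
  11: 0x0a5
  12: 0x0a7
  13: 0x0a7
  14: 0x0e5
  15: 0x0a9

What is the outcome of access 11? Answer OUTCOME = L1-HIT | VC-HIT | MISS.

  [0] addr=0xa5 blk=10 s=0: MISS | VC []
  [1] addr=0xee blk=14 s=0: MISS | VC [10]
  [2] addr=0xac blk=10 s=0: VC-HIT | VC [14]
  [3] addr=0xa1 blk=10 s=0: L1-HIT | VC [14]
  [4] addr=0xa7 blk=10 s=0: L1-HIT | VC [14]
  [5] addr=0xa8 blk=10 s=0: L1-HIT | VC [14]
  [6] addr=0xe3 blk=14 s=0: VC-HIT | VC [10]
  [7] addr=0xad blk=10 s=0: VC-HIT | VC [14]
  [8] addr=0x48 blk=4 s=0: MISS | VC [14, 10]
  [9] addr=0xe9 blk=14 s=0: VC-HIT | VC [4, 10]
  [10] addr=0xae blk=10 s=0: VC-HIT | VC [4, 14]
  [11] addr=0xa5 blk=10 s=0: L1-HIT | VC [4, 14]
  [12] addr=0xa7 blk=10 s=0: L1-HIT | VC [4, 14]
  [13] addr=0xa7 blk=10 s=0: L1-HIT | VC [4, 14]
  [14] addr=0xe5 blk=14 s=0: VC-HIT | VC [4, 10]
  [15] addr=0xa9 blk=10 s=0: VC-HIT | VC [4, 14]

OUTCOME = L1-HIT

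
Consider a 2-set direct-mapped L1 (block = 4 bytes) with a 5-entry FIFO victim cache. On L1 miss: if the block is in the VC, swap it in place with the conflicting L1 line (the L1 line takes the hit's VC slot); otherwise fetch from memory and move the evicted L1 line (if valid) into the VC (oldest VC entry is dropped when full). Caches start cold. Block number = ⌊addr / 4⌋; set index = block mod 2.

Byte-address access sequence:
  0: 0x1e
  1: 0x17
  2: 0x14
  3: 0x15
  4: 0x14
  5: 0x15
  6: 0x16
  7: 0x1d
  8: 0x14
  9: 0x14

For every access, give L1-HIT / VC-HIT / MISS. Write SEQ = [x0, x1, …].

0: 0x1e (blk 7, set 1) → MISS  vc=[]
1: 0x17 (blk 5, set 1) → MISS  vc=[7]
2: 0x14 (blk 5, set 1) → L1-HIT  vc=[7]
3: 0x15 (blk 5, set 1) → L1-HIT  vc=[7]
4: 0x14 (blk 5, set 1) → L1-HIT  vc=[7]
5: 0x15 (blk 5, set 1) → L1-HIT  vc=[7]
6: 0x16 (blk 5, set 1) → L1-HIT  vc=[7]
7: 0x1d (blk 7, set 1) → VC-HIT  vc=[5]
8: 0x14 (blk 5, set 1) → VC-HIT  vc=[7]
9: 0x14 (blk 5, set 1) → L1-HIT  vc=[7]

SEQ = [MISS, MISS, L1-HIT, L1-HIT, L1-HIT, L1-HIT, L1-HIT, VC-HIT, VC-HIT, L1-HIT]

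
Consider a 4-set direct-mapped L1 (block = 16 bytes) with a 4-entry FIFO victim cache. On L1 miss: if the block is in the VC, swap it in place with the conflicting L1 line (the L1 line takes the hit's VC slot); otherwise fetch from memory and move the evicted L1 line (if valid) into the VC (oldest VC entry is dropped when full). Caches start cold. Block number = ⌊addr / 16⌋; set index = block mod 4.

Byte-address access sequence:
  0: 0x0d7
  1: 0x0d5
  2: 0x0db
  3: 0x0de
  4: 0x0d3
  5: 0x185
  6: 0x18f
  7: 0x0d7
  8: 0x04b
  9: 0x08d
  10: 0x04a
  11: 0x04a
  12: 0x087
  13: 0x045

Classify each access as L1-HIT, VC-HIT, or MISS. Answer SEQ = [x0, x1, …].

  [0] addr=0xd7 blk=13 s=1: MISS | VC []
  [1] addr=0xd5 blk=13 s=1: L1-HIT | VC []
  [2] addr=0xdb blk=13 s=1: L1-HIT | VC []
  [3] addr=0xde blk=13 s=1: L1-HIT | VC []
  [4] addr=0xd3 blk=13 s=1: L1-HIT | VC []
  [5] addr=0x185 blk=24 s=0: MISS | VC []
  [6] addr=0x18f blk=24 s=0: L1-HIT | VC []
  [7] addr=0xd7 blk=13 s=1: L1-HIT | VC []
  [8] addr=0x4b blk=4 s=0: MISS | VC [24]
  [9] addr=0x8d blk=8 s=0: MISS | VC [24, 4]
  [10] addr=0x4a blk=4 s=0: VC-HIT | VC [24, 8]
  [11] addr=0x4a blk=4 s=0: L1-HIT | VC [24, 8]
  [12] addr=0x87 blk=8 s=0: VC-HIT | VC [24, 4]
  [13] addr=0x45 blk=4 s=0: VC-HIT | VC [24, 8]

SEQ = [MISS, L1-HIT, L1-HIT, L1-HIT, L1-HIT, MISS, L1-HIT, L1-HIT, MISS, MISS, VC-HIT, L1-HIT, VC-HIT, VC-HIT]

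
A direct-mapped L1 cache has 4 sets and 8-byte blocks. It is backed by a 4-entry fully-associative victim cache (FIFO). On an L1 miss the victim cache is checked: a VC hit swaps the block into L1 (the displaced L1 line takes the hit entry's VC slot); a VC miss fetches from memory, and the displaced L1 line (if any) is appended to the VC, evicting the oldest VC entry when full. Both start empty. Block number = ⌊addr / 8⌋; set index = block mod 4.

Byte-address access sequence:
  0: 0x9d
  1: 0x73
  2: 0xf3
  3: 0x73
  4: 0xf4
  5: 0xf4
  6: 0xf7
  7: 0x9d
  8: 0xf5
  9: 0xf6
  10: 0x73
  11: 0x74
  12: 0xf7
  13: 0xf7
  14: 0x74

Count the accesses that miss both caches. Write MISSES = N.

MISSES = 3

0: 0x9d (blk 19, set 3) → MISS  vc=[]
1: 0x73 (blk 14, set 2) → MISS  vc=[]
2: 0xf3 (blk 30, set 2) → MISS  vc=[14]
3: 0x73 (blk 14, set 2) → VC-HIT  vc=[30]
4: 0xf4 (blk 30, set 2) → VC-HIT  vc=[14]
5: 0xf4 (blk 30, set 2) → L1-HIT  vc=[14]
6: 0xf7 (blk 30, set 2) → L1-HIT  vc=[14]
7: 0x9d (blk 19, set 3) → L1-HIT  vc=[14]
8: 0xf5 (blk 30, set 2) → L1-HIT  vc=[14]
9: 0xf6 (blk 30, set 2) → L1-HIT  vc=[14]
10: 0x73 (blk 14, set 2) → VC-HIT  vc=[30]
11: 0x74 (blk 14, set 2) → L1-HIT  vc=[30]
12: 0xf7 (blk 30, set 2) → VC-HIT  vc=[14]
13: 0xf7 (blk 30, set 2) → L1-HIT  vc=[14]
14: 0x74 (blk 14, set 2) → VC-HIT  vc=[30]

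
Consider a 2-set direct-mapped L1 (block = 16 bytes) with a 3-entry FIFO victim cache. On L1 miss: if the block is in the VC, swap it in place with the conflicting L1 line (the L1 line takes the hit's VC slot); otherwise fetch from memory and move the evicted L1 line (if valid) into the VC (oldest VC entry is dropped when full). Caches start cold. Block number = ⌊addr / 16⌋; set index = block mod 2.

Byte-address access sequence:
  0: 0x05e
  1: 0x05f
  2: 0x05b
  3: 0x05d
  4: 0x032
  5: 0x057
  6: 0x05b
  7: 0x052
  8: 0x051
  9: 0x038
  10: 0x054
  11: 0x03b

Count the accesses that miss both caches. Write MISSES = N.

  [0] addr=0x5e blk=5 s=1: MISS | VC []
  [1] addr=0x5f blk=5 s=1: L1-HIT | VC []
  [2] addr=0x5b blk=5 s=1: L1-HIT | VC []
  [3] addr=0x5d blk=5 s=1: L1-HIT | VC []
  [4] addr=0x32 blk=3 s=1: MISS | VC [5]
  [5] addr=0x57 blk=5 s=1: VC-HIT | VC [3]
  [6] addr=0x5b blk=5 s=1: L1-HIT | VC [3]
  [7] addr=0x52 blk=5 s=1: L1-HIT | VC [3]
  [8] addr=0x51 blk=5 s=1: L1-HIT | VC [3]
  [9] addr=0x38 blk=3 s=1: VC-HIT | VC [5]
  [10] addr=0x54 blk=5 s=1: VC-HIT | VC [3]
  [11] addr=0x3b blk=3 s=1: VC-HIT | VC [5]

MISSES = 2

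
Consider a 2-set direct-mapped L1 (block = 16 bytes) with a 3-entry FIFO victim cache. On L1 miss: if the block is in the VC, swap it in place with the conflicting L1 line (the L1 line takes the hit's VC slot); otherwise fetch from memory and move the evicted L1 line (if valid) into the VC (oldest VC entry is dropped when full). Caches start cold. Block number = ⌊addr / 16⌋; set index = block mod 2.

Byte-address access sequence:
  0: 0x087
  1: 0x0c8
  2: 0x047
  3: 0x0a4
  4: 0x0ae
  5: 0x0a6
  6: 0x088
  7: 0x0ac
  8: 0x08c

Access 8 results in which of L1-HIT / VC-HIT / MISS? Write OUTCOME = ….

  [0] addr=0x87 blk=8 s=0: MISS | VC []
  [1] addr=0xc8 blk=12 s=0: MISS | VC [8]
  [2] addr=0x47 blk=4 s=0: MISS | VC [8, 12]
  [3] addr=0xa4 blk=10 s=0: MISS | VC [8, 12, 4]
  [4] addr=0xae blk=10 s=0: L1-HIT | VC [8, 12, 4]
  [5] addr=0xa6 blk=10 s=0: L1-HIT | VC [8, 12, 4]
  [6] addr=0x88 blk=8 s=0: VC-HIT | VC [10, 12, 4]
  [7] addr=0xac blk=10 s=0: VC-HIT | VC [8, 12, 4]
  [8] addr=0x8c blk=8 s=0: VC-HIT | VC [10, 12, 4]

OUTCOME = VC-HIT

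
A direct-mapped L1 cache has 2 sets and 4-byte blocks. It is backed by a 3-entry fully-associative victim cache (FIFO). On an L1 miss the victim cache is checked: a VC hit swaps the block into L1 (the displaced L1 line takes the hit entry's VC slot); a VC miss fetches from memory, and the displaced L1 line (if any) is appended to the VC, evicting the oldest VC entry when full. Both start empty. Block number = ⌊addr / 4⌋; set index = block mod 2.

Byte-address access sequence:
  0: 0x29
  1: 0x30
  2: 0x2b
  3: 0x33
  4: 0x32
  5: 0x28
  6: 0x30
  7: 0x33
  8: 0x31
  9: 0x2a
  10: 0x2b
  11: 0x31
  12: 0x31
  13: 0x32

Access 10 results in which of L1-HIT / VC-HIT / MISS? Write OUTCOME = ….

OUTCOME = L1-HIT

#0 0x29→b10/s0 MISS; vc=[]
#1 0x30→b12/s0 MISS; vc=[10]
#2 0x2b→b10/s0 VC-HIT; vc=[12]
#3 0x33→b12/s0 VC-HIT; vc=[10]
#4 0x32→b12/s0 L1-HIT; vc=[10]
#5 0x28→b10/s0 VC-HIT; vc=[12]
#6 0x30→b12/s0 VC-HIT; vc=[10]
#7 0x33→b12/s0 L1-HIT; vc=[10]
#8 0x31→b12/s0 L1-HIT; vc=[10]
#9 0x2a→b10/s0 VC-HIT; vc=[12]
#10 0x2b→b10/s0 L1-HIT; vc=[12]
#11 0x31→b12/s0 VC-HIT; vc=[10]
#12 0x31→b12/s0 L1-HIT; vc=[10]
#13 0x32→b12/s0 L1-HIT; vc=[10]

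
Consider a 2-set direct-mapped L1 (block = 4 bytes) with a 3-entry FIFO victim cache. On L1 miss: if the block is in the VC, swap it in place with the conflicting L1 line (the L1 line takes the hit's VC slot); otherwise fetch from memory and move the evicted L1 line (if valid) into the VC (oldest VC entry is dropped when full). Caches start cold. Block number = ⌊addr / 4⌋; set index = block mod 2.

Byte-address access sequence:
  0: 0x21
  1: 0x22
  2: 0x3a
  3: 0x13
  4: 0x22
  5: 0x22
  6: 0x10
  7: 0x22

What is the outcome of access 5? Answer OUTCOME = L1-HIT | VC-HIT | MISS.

  [0] addr=0x21 blk=8 s=0: MISS | VC []
  [1] addr=0x22 blk=8 s=0: L1-HIT | VC []
  [2] addr=0x3a blk=14 s=0: MISS | VC [8]
  [3] addr=0x13 blk=4 s=0: MISS | VC [8, 14]
  [4] addr=0x22 blk=8 s=0: VC-HIT | VC [4, 14]
  [5] addr=0x22 blk=8 s=0: L1-HIT | VC [4, 14]
  [6] addr=0x10 blk=4 s=0: VC-HIT | VC [8, 14]
  [7] addr=0x22 blk=8 s=0: VC-HIT | VC [4, 14]

OUTCOME = L1-HIT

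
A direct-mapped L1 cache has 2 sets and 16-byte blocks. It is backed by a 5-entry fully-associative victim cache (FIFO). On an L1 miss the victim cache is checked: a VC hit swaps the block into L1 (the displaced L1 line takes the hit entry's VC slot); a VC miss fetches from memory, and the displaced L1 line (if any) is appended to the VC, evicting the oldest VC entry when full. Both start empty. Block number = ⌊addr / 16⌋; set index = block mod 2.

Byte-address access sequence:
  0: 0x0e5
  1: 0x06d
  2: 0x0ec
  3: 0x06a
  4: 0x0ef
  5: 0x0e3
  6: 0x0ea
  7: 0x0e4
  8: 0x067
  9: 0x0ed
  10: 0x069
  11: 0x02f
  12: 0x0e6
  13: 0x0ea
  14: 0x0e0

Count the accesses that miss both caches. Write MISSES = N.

MISSES = 3

0: 0xe5 (blk 14, set 0) → MISS  vc=[]
1: 0x6d (blk 6, set 0) → MISS  vc=[14]
2: 0xec (blk 14, set 0) → VC-HIT  vc=[6]
3: 0x6a (blk 6, set 0) → VC-HIT  vc=[14]
4: 0xef (blk 14, set 0) → VC-HIT  vc=[6]
5: 0xe3 (blk 14, set 0) → L1-HIT  vc=[6]
6: 0xea (blk 14, set 0) → L1-HIT  vc=[6]
7: 0xe4 (blk 14, set 0) → L1-HIT  vc=[6]
8: 0x67 (blk 6, set 0) → VC-HIT  vc=[14]
9: 0xed (blk 14, set 0) → VC-HIT  vc=[6]
10: 0x69 (blk 6, set 0) → VC-HIT  vc=[14]
11: 0x2f (blk 2, set 0) → MISS  vc=[14, 6]
12: 0xe6 (blk 14, set 0) → VC-HIT  vc=[2, 6]
13: 0xea (blk 14, set 0) → L1-HIT  vc=[2, 6]
14: 0xe0 (blk 14, set 0) → L1-HIT  vc=[2, 6]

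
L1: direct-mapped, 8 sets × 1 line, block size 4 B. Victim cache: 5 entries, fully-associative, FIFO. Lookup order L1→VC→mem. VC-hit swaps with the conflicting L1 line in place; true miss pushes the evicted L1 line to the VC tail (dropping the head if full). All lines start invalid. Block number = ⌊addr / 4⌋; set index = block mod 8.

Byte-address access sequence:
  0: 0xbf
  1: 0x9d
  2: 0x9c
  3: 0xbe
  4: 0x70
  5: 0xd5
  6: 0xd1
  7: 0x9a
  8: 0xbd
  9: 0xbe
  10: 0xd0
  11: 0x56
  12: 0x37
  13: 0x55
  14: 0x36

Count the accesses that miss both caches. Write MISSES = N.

  [0] addr=0xbf blk=47 s=7: MISS | VC []
  [1] addr=0x9d blk=39 s=7: MISS | VC [47]
  [2] addr=0x9c blk=39 s=7: L1-HIT | VC [47]
  [3] addr=0xbe blk=47 s=7: VC-HIT | VC [39]
  [4] addr=0x70 blk=28 s=4: MISS | VC [39]
  [5] addr=0xd5 blk=53 s=5: MISS | VC [39]
  [6] addr=0xd1 blk=52 s=4: MISS | VC [39, 28]
  [7] addr=0x9a blk=38 s=6: MISS | VC [39, 28]
  [8] addr=0xbd blk=47 s=7: L1-HIT | VC [39, 28]
  [9] addr=0xbe blk=47 s=7: L1-HIT | VC [39, 28]
  [10] addr=0xd0 blk=52 s=4: L1-HIT | VC [39, 28]
  [11] addr=0x56 blk=21 s=5: MISS | VC [39, 28, 53]
  [12] addr=0x37 blk=13 s=5: MISS | VC [39, 28, 53, 21]
  [13] addr=0x55 blk=21 s=5: VC-HIT | VC [39, 28, 53, 13]
  [14] addr=0x36 blk=13 s=5: VC-HIT | VC [39, 28, 53, 21]

MISSES = 8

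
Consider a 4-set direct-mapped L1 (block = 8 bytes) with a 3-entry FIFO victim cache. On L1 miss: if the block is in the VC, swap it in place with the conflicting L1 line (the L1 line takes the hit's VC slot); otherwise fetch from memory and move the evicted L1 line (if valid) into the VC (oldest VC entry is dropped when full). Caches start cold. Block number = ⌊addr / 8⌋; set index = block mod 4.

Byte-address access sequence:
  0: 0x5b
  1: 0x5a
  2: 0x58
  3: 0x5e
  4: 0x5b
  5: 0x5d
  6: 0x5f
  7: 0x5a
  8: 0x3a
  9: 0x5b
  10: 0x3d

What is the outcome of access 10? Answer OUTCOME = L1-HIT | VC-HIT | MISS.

OUTCOME = VC-HIT

#0 0x5b→b11/s3 MISS; vc=[]
#1 0x5a→b11/s3 L1-HIT; vc=[]
#2 0x58→b11/s3 L1-HIT; vc=[]
#3 0x5e→b11/s3 L1-HIT; vc=[]
#4 0x5b→b11/s3 L1-HIT; vc=[]
#5 0x5d→b11/s3 L1-HIT; vc=[]
#6 0x5f→b11/s3 L1-HIT; vc=[]
#7 0x5a→b11/s3 L1-HIT; vc=[]
#8 0x3a→b7/s3 MISS; vc=[11]
#9 0x5b→b11/s3 VC-HIT; vc=[7]
#10 0x3d→b7/s3 VC-HIT; vc=[11]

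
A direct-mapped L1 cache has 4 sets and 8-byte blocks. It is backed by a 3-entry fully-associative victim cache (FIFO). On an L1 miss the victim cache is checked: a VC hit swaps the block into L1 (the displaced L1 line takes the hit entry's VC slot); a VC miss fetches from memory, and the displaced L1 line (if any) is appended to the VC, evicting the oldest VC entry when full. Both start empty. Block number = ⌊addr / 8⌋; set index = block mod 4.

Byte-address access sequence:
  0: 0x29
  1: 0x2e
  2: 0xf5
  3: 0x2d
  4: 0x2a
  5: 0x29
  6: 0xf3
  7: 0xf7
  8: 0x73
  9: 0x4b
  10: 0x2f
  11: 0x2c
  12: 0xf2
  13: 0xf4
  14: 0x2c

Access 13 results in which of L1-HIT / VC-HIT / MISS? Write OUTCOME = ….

OUTCOME = L1-HIT

  [0] addr=0x29 blk=5 s=1: MISS | VC []
  [1] addr=0x2e blk=5 s=1: L1-HIT | VC []
  [2] addr=0xf5 blk=30 s=2: MISS | VC []
  [3] addr=0x2d blk=5 s=1: L1-HIT | VC []
  [4] addr=0x2a blk=5 s=1: L1-HIT | VC []
  [5] addr=0x29 blk=5 s=1: L1-HIT | VC []
  [6] addr=0xf3 blk=30 s=2: L1-HIT | VC []
  [7] addr=0xf7 blk=30 s=2: L1-HIT | VC []
  [8] addr=0x73 blk=14 s=2: MISS | VC [30]
  [9] addr=0x4b blk=9 s=1: MISS | VC [30, 5]
  [10] addr=0x2f blk=5 s=1: VC-HIT | VC [30, 9]
  [11] addr=0x2c blk=5 s=1: L1-HIT | VC [30, 9]
  [12] addr=0xf2 blk=30 s=2: VC-HIT | VC [14, 9]
  [13] addr=0xf4 blk=30 s=2: L1-HIT | VC [14, 9]
  [14] addr=0x2c blk=5 s=1: L1-HIT | VC [14, 9]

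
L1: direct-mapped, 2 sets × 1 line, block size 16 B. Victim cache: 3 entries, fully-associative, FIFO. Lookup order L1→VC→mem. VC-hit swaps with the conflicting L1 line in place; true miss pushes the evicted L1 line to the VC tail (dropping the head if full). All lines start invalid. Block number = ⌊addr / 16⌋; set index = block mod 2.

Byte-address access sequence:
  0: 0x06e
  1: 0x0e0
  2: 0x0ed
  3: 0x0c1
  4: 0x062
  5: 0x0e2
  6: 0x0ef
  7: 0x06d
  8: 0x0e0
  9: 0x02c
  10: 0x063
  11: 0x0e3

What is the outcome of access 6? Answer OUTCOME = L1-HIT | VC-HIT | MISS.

OUTCOME = L1-HIT

#0 0x6e→b6/s0 MISS; vc=[]
#1 0xe0→b14/s0 MISS; vc=[6]
#2 0xed→b14/s0 L1-HIT; vc=[6]
#3 0xc1→b12/s0 MISS; vc=[6,14]
#4 0x62→b6/s0 VC-HIT; vc=[12,14]
#5 0xe2→b14/s0 VC-HIT; vc=[12,6]
#6 0xef→b14/s0 L1-HIT; vc=[12,6]
#7 0x6d→b6/s0 VC-HIT; vc=[12,14]
#8 0xe0→b14/s0 VC-HIT; vc=[12,6]
#9 0x2c→b2/s0 MISS; vc=[12,6,14]
#10 0x63→b6/s0 VC-HIT; vc=[12,2,14]
#11 0xe3→b14/s0 VC-HIT; vc=[12,2,6]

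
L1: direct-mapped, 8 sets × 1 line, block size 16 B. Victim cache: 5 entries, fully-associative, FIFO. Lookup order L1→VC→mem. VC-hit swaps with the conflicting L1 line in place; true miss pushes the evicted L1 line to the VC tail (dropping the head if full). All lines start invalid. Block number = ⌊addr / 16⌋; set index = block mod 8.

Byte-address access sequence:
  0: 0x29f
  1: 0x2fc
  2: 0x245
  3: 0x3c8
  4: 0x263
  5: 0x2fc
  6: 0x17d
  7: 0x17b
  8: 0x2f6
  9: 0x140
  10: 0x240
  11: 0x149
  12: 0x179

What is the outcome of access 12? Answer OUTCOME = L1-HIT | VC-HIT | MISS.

0: 0x29f (blk 41, set 1) → MISS  vc=[]
1: 0x2fc (blk 47, set 7) → MISS  vc=[]
2: 0x245 (blk 36, set 4) → MISS  vc=[]
3: 0x3c8 (blk 60, set 4) → MISS  vc=[36]
4: 0x263 (blk 38, set 6) → MISS  vc=[36]
5: 0x2fc (blk 47, set 7) → L1-HIT  vc=[36]
6: 0x17d (blk 23, set 7) → MISS  vc=[36, 47]
7: 0x17b (blk 23, set 7) → L1-HIT  vc=[36, 47]
8: 0x2f6 (blk 47, set 7) → VC-HIT  vc=[36, 23]
9: 0x140 (blk 20, set 4) → MISS  vc=[36, 23, 60]
10: 0x240 (blk 36, set 4) → VC-HIT  vc=[20, 23, 60]
11: 0x149 (blk 20, set 4) → VC-HIT  vc=[36, 23, 60]
12: 0x179 (blk 23, set 7) → VC-HIT  vc=[36, 47, 60]

OUTCOME = VC-HIT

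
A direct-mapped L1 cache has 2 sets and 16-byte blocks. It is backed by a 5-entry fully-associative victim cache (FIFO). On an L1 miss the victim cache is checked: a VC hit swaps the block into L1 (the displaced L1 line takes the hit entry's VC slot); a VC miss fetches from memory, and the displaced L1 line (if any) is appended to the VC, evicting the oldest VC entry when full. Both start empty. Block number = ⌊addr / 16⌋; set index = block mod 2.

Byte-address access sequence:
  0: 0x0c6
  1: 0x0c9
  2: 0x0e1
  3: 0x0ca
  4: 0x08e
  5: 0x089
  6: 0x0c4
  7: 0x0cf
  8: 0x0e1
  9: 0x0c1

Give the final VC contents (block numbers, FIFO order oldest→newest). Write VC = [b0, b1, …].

VC = [14, 8]

#0 0xc6→b12/s0 MISS; vc=[]
#1 0xc9→b12/s0 L1-HIT; vc=[]
#2 0xe1→b14/s0 MISS; vc=[12]
#3 0xca→b12/s0 VC-HIT; vc=[14]
#4 0x8e→b8/s0 MISS; vc=[14,12]
#5 0x89→b8/s0 L1-HIT; vc=[14,12]
#6 0xc4→b12/s0 VC-HIT; vc=[14,8]
#7 0xcf→b12/s0 L1-HIT; vc=[14,8]
#8 0xe1→b14/s0 VC-HIT; vc=[12,8]
#9 0xc1→b12/s0 VC-HIT; vc=[14,8]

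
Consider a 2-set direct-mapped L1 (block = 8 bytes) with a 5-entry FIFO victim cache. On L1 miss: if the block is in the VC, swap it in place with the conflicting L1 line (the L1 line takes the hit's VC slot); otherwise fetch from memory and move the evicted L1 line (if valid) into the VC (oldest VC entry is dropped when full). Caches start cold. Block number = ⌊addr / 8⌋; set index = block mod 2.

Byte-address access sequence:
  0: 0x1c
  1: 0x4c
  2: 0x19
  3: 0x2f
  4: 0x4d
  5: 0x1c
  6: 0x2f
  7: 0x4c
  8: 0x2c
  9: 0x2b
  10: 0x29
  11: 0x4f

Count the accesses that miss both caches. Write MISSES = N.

MISSES = 3

#0 0x1c→b3/s1 MISS; vc=[]
#1 0x4c→b9/s1 MISS; vc=[3]
#2 0x19→b3/s1 VC-HIT; vc=[9]
#3 0x2f→b5/s1 MISS; vc=[9,3]
#4 0x4d→b9/s1 VC-HIT; vc=[5,3]
#5 0x1c→b3/s1 VC-HIT; vc=[5,9]
#6 0x2f→b5/s1 VC-HIT; vc=[3,9]
#7 0x4c→b9/s1 VC-HIT; vc=[3,5]
#8 0x2c→b5/s1 VC-HIT; vc=[3,9]
#9 0x2b→b5/s1 L1-HIT; vc=[3,9]
#10 0x29→b5/s1 L1-HIT; vc=[3,9]
#11 0x4f→b9/s1 VC-HIT; vc=[3,5]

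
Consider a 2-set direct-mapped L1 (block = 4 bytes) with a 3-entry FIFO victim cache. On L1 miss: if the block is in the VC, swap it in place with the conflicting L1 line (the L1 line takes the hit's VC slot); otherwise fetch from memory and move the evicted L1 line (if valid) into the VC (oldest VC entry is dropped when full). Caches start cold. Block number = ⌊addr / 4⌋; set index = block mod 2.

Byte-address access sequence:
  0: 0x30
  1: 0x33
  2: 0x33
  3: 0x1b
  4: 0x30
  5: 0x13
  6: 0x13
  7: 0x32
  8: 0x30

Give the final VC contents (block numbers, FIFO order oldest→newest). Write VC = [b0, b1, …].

VC = [6, 4]

#0 0x30→b12/s0 MISS; vc=[]
#1 0x33→b12/s0 L1-HIT; vc=[]
#2 0x33→b12/s0 L1-HIT; vc=[]
#3 0x1b→b6/s0 MISS; vc=[12]
#4 0x30→b12/s0 VC-HIT; vc=[6]
#5 0x13→b4/s0 MISS; vc=[6,12]
#6 0x13→b4/s0 L1-HIT; vc=[6,12]
#7 0x32→b12/s0 VC-HIT; vc=[6,4]
#8 0x30→b12/s0 L1-HIT; vc=[6,4]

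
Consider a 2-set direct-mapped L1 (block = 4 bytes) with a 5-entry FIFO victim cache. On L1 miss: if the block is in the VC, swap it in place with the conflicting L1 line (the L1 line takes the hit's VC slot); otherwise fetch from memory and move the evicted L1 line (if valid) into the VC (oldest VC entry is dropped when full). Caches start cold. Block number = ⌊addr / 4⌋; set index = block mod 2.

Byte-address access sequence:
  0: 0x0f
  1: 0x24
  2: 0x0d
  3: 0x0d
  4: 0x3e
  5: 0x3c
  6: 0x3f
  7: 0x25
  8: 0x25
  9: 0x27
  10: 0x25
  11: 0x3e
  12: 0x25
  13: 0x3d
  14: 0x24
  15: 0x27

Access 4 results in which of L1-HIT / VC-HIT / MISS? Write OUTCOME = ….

OUTCOME = MISS

#0 0xf→b3/s1 MISS; vc=[]
#1 0x24→b9/s1 MISS; vc=[3]
#2 0xd→b3/s1 VC-HIT; vc=[9]
#3 0xd→b3/s1 L1-HIT; vc=[9]
#4 0x3e→b15/s1 MISS; vc=[9,3]
#5 0x3c→b15/s1 L1-HIT; vc=[9,3]
#6 0x3f→b15/s1 L1-HIT; vc=[9,3]
#7 0x25→b9/s1 VC-HIT; vc=[15,3]
#8 0x25→b9/s1 L1-HIT; vc=[15,3]
#9 0x27→b9/s1 L1-HIT; vc=[15,3]
#10 0x25→b9/s1 L1-HIT; vc=[15,3]
#11 0x3e→b15/s1 VC-HIT; vc=[9,3]
#12 0x25→b9/s1 VC-HIT; vc=[15,3]
#13 0x3d→b15/s1 VC-HIT; vc=[9,3]
#14 0x24→b9/s1 VC-HIT; vc=[15,3]
#15 0x27→b9/s1 L1-HIT; vc=[15,3]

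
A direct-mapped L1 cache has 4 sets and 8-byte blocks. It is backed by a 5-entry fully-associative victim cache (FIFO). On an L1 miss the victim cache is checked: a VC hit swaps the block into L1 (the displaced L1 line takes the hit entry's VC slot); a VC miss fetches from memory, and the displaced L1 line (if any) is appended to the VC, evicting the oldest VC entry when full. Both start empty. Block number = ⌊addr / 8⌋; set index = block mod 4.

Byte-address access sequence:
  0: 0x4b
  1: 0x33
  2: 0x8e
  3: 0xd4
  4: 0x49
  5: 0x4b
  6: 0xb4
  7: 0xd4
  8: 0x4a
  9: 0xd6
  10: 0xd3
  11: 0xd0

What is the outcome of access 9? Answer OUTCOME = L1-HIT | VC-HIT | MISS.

OUTCOME = L1-HIT

#0 0x4b→b9/s1 MISS; vc=[]
#1 0x33→b6/s2 MISS; vc=[]
#2 0x8e→b17/s1 MISS; vc=[9]
#3 0xd4→b26/s2 MISS; vc=[9,6]
#4 0x49→b9/s1 VC-HIT; vc=[17,6]
#5 0x4b→b9/s1 L1-HIT; vc=[17,6]
#6 0xb4→b22/s2 MISS; vc=[17,6,26]
#7 0xd4→b26/s2 VC-HIT; vc=[17,6,22]
#8 0x4a→b9/s1 L1-HIT; vc=[17,6,22]
#9 0xd6→b26/s2 L1-HIT; vc=[17,6,22]
#10 0xd3→b26/s2 L1-HIT; vc=[17,6,22]
#11 0xd0→b26/s2 L1-HIT; vc=[17,6,22]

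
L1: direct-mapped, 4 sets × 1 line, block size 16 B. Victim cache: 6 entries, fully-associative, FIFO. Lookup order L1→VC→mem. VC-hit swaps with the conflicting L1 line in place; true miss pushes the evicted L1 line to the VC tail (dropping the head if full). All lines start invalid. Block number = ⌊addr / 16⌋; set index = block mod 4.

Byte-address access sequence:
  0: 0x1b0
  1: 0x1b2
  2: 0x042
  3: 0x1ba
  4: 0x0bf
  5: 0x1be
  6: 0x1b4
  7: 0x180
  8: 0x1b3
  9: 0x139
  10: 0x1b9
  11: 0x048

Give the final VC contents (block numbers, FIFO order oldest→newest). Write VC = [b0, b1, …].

  [0] addr=0x1b0 blk=27 s=3: MISS | VC []
  [1] addr=0x1b2 blk=27 s=3: L1-HIT | VC []
  [2] addr=0x42 blk=4 s=0: MISS | VC []
  [3] addr=0x1ba blk=27 s=3: L1-HIT | VC []
  [4] addr=0xbf blk=11 s=3: MISS | VC [27]
  [5] addr=0x1be blk=27 s=3: VC-HIT | VC [11]
  [6] addr=0x1b4 blk=27 s=3: L1-HIT | VC [11]
  [7] addr=0x180 blk=24 s=0: MISS | VC [11, 4]
  [8] addr=0x1b3 blk=27 s=3: L1-HIT | VC [11, 4]
  [9] addr=0x139 blk=19 s=3: MISS | VC [11, 4, 27]
  [10] addr=0x1b9 blk=27 s=3: VC-HIT | VC [11, 4, 19]
  [11] addr=0x48 blk=4 s=0: VC-HIT | VC [11, 24, 19]

VC = [11, 24, 19]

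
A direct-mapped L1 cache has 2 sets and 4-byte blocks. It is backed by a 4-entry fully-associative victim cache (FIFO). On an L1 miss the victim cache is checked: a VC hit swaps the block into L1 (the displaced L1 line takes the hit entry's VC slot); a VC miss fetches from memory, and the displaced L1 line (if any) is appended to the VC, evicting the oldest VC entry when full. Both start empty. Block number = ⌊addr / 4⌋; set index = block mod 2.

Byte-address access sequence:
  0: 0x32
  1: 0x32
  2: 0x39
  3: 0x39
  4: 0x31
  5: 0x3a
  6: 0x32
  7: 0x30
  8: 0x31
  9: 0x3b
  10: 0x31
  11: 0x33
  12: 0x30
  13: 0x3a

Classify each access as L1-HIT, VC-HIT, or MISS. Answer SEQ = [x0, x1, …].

  [0] addr=0x32 blk=12 s=0: MISS | VC []
  [1] addr=0x32 blk=12 s=0: L1-HIT | VC []
  [2] addr=0x39 blk=14 s=0: MISS | VC [12]
  [3] addr=0x39 blk=14 s=0: L1-HIT | VC [12]
  [4] addr=0x31 blk=12 s=0: VC-HIT | VC [14]
  [5] addr=0x3a blk=14 s=0: VC-HIT | VC [12]
  [6] addr=0x32 blk=12 s=0: VC-HIT | VC [14]
  [7] addr=0x30 blk=12 s=0: L1-HIT | VC [14]
  [8] addr=0x31 blk=12 s=0: L1-HIT | VC [14]
  [9] addr=0x3b blk=14 s=0: VC-HIT | VC [12]
  [10] addr=0x31 blk=12 s=0: VC-HIT | VC [14]
  [11] addr=0x33 blk=12 s=0: L1-HIT | VC [14]
  [12] addr=0x30 blk=12 s=0: L1-HIT | VC [14]
  [13] addr=0x3a blk=14 s=0: VC-HIT | VC [12]

SEQ = [MISS, L1-HIT, MISS, L1-HIT, VC-HIT, VC-HIT, VC-HIT, L1-HIT, L1-HIT, VC-HIT, VC-HIT, L1-HIT, L1-HIT, VC-HIT]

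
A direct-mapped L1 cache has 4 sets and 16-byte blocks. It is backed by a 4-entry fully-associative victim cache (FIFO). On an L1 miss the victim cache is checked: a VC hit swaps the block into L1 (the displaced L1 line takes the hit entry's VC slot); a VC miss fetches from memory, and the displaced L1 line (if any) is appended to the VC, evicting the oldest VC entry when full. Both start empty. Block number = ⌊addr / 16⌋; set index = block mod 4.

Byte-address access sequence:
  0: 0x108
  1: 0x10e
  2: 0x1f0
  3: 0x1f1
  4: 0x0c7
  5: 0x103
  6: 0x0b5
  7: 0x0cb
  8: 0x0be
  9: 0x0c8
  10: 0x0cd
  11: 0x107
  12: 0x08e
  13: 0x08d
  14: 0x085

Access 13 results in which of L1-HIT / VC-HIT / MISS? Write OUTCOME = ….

  [0] addr=0x108 blk=16 s=0: MISS | VC []
  [1] addr=0x10e blk=16 s=0: L1-HIT | VC []
  [2] addr=0x1f0 blk=31 s=3: MISS | VC []
  [3] addr=0x1f1 blk=31 s=3: L1-HIT | VC []
  [4] addr=0xc7 blk=12 s=0: MISS | VC [16]
  [5] addr=0x103 blk=16 s=0: VC-HIT | VC [12]
  [6] addr=0xb5 blk=11 s=3: MISS | VC [12, 31]
  [7] addr=0xcb blk=12 s=0: VC-HIT | VC [16, 31]
  [8] addr=0xbe blk=11 s=3: L1-HIT | VC [16, 31]
  [9] addr=0xc8 blk=12 s=0: L1-HIT | VC [16, 31]
  [10] addr=0xcd blk=12 s=0: L1-HIT | VC [16, 31]
  [11] addr=0x107 blk=16 s=0: VC-HIT | VC [12, 31]
  [12] addr=0x8e blk=8 s=0: MISS | VC [12, 31, 16]
  [13] addr=0x8d blk=8 s=0: L1-HIT | VC [12, 31, 16]
  [14] addr=0x85 blk=8 s=0: L1-HIT | VC [12, 31, 16]

OUTCOME = L1-HIT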